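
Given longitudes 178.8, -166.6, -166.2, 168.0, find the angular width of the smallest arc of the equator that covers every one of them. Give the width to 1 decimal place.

25.8°

Sort the longitudes: -166.6°, -166.2°, +168.0°, +178.8°.
Eastward gaps between consecutive values (wrapping around): 0.4°, 334.2°, 10.8°, 14.6°.
Largest gap = 334.2° ⇒ minimal covering band is its complement: 360° − 334.2° = 25.8°.
Band runs from +168.0° eastward to -166.2°, crossing the antimeridian.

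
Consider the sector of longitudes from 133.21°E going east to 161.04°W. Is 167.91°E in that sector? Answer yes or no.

Band width going east from +133.21° to -161.04°: ((-161.04 − 133.21) mod 360) = 65.75°.
Offset of +167.91° east of the west edge: ((167.91 − 133.21) mod 360) = 34.70°.
34.70° ≤ 65.75° ⇒ inside.

Yes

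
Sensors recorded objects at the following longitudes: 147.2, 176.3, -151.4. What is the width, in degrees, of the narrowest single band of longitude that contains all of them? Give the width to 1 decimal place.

61.4°

Sort the longitudes: -151.4°, +147.2°, +176.3°.
Eastward gaps between consecutive values (wrapping around): 298.6°, 29.1°, 32.3°.
Largest gap = 298.6° ⇒ minimal covering band is its complement: 360° − 298.6° = 61.4°.
Band runs from +147.2° eastward to -151.4°, crossing the antimeridian.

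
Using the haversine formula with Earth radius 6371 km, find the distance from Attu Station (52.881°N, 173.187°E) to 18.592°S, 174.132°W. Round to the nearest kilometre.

Δλ = -174.132 − 173.187 = -347.319°; wrapped into (−180°, 180°]: 12.681°.
Δφ = -18.592 − 52.881 = -71.473°.
a = sin²(Δφ/2) + cos φ₁ · cos φ₂ · sin²(Δλ/2) = 0.348100.
c = 2·atan2(√a, √(1−a)) = 1.26212 rad → d = 6371·c ≈ 8040.96 km.

8041 km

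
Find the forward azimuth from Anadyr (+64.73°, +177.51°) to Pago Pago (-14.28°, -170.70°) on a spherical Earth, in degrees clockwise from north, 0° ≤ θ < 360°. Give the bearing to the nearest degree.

168°

Δλ = -170.70 − 177.51 = -348.21°; wrapped into (−180°, 180°]: 11.79°.
θ = atan2( sin Δλ · cos φ₂ , cos φ₁ · sin φ₂ − sin φ₁ · cos φ₂ · cos Δλ )
  = atan2(0.19801, -0.96317) = 168.383° → normalised to [0°, 360°): 168.383°.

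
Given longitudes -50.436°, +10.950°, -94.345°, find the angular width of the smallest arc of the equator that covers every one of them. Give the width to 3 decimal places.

Sort the longitudes: -94.345°, -50.436°, +10.950°.
Eastward gaps between consecutive values (wrapping around): 43.909°, 61.386°, 254.705°.
Largest gap = 254.705° ⇒ minimal covering band is its complement: 360° − 254.705° = 105.295°.
Band runs from -94.345° eastward to +10.950°.

105.295°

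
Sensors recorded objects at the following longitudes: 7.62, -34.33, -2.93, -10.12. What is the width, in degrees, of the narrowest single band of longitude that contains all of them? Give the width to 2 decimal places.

41.95°

Sort the longitudes: -34.33°, -10.12°, -2.93°, +7.62°.
Eastward gaps between consecutive values (wrapping around): 24.21°, 7.19°, 10.55°, 318.05°.
Largest gap = 318.05° ⇒ minimal covering band is its complement: 360° − 318.05° = 41.95°.
Band runs from -34.33° eastward to +7.62°.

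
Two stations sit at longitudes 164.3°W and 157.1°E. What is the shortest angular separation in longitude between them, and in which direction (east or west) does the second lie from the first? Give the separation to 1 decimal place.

38.6° west

Raw difference: 157.1 − -164.3 = 321.4°.
Normalise into (−180°, 180°]: 321.4° − 360° = -38.6°.
Negative ⇒ the second point lies to the west; separation 38.6°.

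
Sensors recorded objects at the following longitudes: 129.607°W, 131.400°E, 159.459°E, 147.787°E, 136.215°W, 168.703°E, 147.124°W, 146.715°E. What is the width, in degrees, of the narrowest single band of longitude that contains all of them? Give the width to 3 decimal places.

Sort the longitudes: -147.124°, -136.215°, -129.607°, +131.400°, +146.715°, +147.787°, +159.459°, +168.703°.
Eastward gaps between consecutive values (wrapping around): 10.909°, 6.608°, 261.007°, 15.315°, 1.072°, 11.672°, 9.244°, 44.173°.
Largest gap = 261.007° ⇒ minimal covering band is its complement: 360° − 261.007° = 98.993°.
Band runs from +131.400° eastward to -129.607°, crossing the antimeridian.

98.993°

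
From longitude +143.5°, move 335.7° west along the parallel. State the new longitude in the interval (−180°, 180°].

+167.8°

Start at +143.5°; shift −335.7° → -192.2°.
-192.2° lies outside (−180°, 180°]; add 360° → +167.8°.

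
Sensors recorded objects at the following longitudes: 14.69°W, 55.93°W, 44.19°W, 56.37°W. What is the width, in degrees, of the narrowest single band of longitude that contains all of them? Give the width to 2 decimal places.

41.68°

Sort the longitudes: -56.37°, -55.93°, -44.19°, -14.69°.
Eastward gaps between consecutive values (wrapping around): 0.44°, 11.74°, 29.50°, 318.32°.
Largest gap = 318.32° ⇒ minimal covering band is its complement: 360° − 318.32° = 41.68°.
Band runs from -56.37° eastward to -14.69°.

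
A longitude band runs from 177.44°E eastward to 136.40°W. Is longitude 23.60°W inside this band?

Band width going east from +177.44° to -136.40°: ((-136.40 − 177.44) mod 360) = 46.16°.
Offset of -23.60° east of the west edge: ((-23.60 − 177.44) mod 360) = 158.96°.
158.96° > 46.16° ⇒ outside.

No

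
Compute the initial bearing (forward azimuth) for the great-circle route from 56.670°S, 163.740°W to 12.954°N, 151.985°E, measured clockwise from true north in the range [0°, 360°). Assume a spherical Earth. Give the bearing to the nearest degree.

316°

Δλ = 151.985 − -163.740 = 315.725°; wrapped into (−180°, 180°]: -44.275°.
θ = atan2( sin Δλ · cos φ₂ , cos φ₁ · sin φ₂ − sin φ₁ · cos φ₂ · cos Δλ )
  = atan2(-0.68034, 0.70618) = -43.932° → normalised to [0°, 360°): 316.068°.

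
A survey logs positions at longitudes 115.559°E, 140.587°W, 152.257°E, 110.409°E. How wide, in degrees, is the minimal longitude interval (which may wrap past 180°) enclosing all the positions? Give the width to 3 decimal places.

Sort the longitudes: -140.587°, +110.409°, +115.559°, +152.257°.
Eastward gaps between consecutive values (wrapping around): 250.996°, 5.150°, 36.698°, 67.156°.
Largest gap = 250.996° ⇒ minimal covering band is its complement: 360° − 250.996° = 109.004°.
Band runs from +110.409° eastward to -140.587°, crossing the antimeridian.

109.004°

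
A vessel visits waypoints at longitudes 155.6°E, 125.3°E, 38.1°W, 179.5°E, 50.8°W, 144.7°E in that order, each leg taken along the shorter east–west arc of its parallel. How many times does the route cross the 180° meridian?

Leg 1: +155.6° → +125.3°, shortest Δλ = -30.3° (west) — does not cross 180°.
Leg 2: +125.3° → -38.1°, shortest Δλ = -163.4° (west) — does not cross 180°.
Leg 3: -38.1° → +179.5°, shortest Δλ = -142.4° (west) — crosses 180°.
Leg 4: +179.5° → -50.8°, shortest Δλ = 129.7° (east) — crosses 180°.
Leg 5: -50.8° → +144.7°, shortest Δλ = -164.5° (west) — crosses 180°.
Total crossings: 3.

3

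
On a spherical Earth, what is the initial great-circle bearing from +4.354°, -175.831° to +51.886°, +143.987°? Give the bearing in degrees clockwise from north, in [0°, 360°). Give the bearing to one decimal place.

Δλ = 143.987 − -175.831 = 319.818°; wrapped into (−180°, 180°]: -40.182°.
θ = atan2( sin Δλ · cos φ₂ , cos φ₁ · sin φ₂ − sin φ₁ · cos φ₂ · cos Δλ )
  = atan2(-0.39825, 0.74871) = -28.009° → normalised to [0°, 360°): 331.991°.

332.0°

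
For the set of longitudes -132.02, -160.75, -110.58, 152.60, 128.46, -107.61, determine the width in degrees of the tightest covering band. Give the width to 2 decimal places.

Sort the longitudes: -160.75°, -132.02°, -110.58°, -107.61°, +128.46°, +152.60°.
Eastward gaps between consecutive values (wrapping around): 28.73°, 21.44°, 2.97°, 236.07°, 24.14°, 46.65°.
Largest gap = 236.07° ⇒ minimal covering band is its complement: 360° − 236.07° = 123.93°.
Band runs from +128.46° eastward to -107.61°, crossing the antimeridian.

123.93°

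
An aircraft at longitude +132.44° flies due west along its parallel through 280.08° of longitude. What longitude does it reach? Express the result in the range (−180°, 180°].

-147.64°

Start at +132.44°; shift −280.08° → -147.64°.
-147.64° already lies in (−180°, 180°].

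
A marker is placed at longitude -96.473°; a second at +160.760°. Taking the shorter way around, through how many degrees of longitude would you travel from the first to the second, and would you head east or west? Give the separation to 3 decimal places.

Raw difference: 160.760 − -96.473 = 257.233°.
Normalise into (−180°, 180°]: 257.233° − 360° = -102.767°.
Negative ⇒ the second point lies to the west; separation 102.767°.

102.767° west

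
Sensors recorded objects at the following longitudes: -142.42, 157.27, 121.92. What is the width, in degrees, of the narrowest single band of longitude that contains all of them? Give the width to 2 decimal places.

95.66°

Sort the longitudes: -142.42°, +121.92°, +157.27°.
Eastward gaps between consecutive values (wrapping around): 264.34°, 35.35°, 60.31°.
Largest gap = 264.34° ⇒ minimal covering band is its complement: 360° − 264.34° = 95.66°.
Band runs from +121.92° eastward to -142.42°, crossing the antimeridian.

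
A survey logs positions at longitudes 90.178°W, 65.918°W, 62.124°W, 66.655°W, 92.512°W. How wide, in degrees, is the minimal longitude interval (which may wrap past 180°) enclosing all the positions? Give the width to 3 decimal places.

30.388°

Sort the longitudes: -92.512°, -90.178°, -66.655°, -65.918°, -62.124°.
Eastward gaps between consecutive values (wrapping around): 2.334°, 23.523°, 0.737°, 3.794°, 329.612°.
Largest gap = 329.612° ⇒ minimal covering band is its complement: 360° − 329.612° = 30.388°.
Band runs from -92.512° eastward to -62.124°.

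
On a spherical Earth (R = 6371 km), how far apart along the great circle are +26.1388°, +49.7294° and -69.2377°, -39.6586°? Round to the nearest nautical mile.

Δλ = -39.6586 − 49.7294 = -89.3880°.
Δφ = -69.2377 − 26.1388 = -95.3765°.
a = sin²(Δφ/2) + cos φ₁ · cos φ₂ · sin²(Δλ/2) = 0.704269.
c = 2·atan2(√a, √(1−a)) = 1.99165 rad → d = 6371·c ≈ 12688.79 km ≈ 6851.40 nmi.

6851 nmi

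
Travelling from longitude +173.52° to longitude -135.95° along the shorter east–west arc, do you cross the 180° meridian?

Naïve |-135.95 − 173.52| = 309.47° > 180°, so the shorter arc goes the other way round — across 180°.
Signed shortest Δλ = ((-135.95 − 173.52 + 180) mod 360) − 180 = 50.53°.
Going east by 50.53° from +173.52° passes through 180° before reaching -135.95°.

Yes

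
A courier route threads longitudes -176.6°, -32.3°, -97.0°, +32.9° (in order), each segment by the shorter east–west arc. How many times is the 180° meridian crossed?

0

Leg 1: -176.6° → -32.3°, shortest Δλ = 144.3° (east) — does not cross 180°.
Leg 2: -32.3° → -97.0°, shortest Δλ = -64.7° (west) — does not cross 180°.
Leg 3: -97.0° → +32.9°, shortest Δλ = 129.9° (east) — does not cross 180°.
Total crossings: 0.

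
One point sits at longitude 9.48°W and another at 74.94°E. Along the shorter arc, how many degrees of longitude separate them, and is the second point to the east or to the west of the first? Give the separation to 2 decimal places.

Raw difference: 74.94 − -9.48 = 84.42°.
Normalise into (−180°, 180°]: 84.42° stays 84.42°.
Positive ⇒ the second point lies to the east; separation 84.42°.

84.42° east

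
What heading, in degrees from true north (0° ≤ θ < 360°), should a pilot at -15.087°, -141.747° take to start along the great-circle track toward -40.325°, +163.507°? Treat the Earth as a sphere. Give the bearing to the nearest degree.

231°

Δλ = 163.507 − -141.747 = 305.254°; wrapped into (−180°, 180°]: -54.746°.
θ = atan2( sin Δλ · cos φ₂ , cos φ₁ · sin φ₂ − sin φ₁ · cos φ₂ · cos Δλ )
  = atan2(-0.62257, -0.51028) = -129.339° → normalised to [0°, 360°): 230.661°.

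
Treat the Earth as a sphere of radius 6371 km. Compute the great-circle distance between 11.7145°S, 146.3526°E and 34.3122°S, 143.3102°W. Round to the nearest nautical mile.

4038 nmi

Δλ = -143.3102 − 146.3526 = -289.6628°; wrapped into (−180°, 180°]: 70.3372°.
Δφ = -34.3122 − -11.7145 = -22.5977°.
a = sin²(Δφ/2) + cos φ₁ · cos φ₂ · sin²(Δλ/2) = 0.306705.
c = 2·atan2(√a, √(1−a)) = 1.17386 rad → d = 6371·c ≈ 7478.69 km ≈ 4038.17 nmi.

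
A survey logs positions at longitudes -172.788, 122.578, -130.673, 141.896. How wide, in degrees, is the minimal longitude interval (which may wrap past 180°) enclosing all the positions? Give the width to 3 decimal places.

Sort the longitudes: -172.788°, -130.673°, +122.578°, +141.896°.
Eastward gaps between consecutive values (wrapping around): 42.115°, 253.251°, 19.318°, 45.316°.
Largest gap = 253.251° ⇒ minimal covering band is its complement: 360° − 253.251° = 106.749°.
Band runs from +122.578° eastward to -130.673°, crossing the antimeridian.

106.749°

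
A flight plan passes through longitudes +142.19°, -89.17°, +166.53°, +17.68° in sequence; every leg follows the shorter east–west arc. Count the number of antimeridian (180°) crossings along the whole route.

2

Leg 1: +142.19° → -89.17°, shortest Δλ = 128.64° (east) — crosses 180°.
Leg 2: -89.17° → +166.53°, shortest Δλ = -104.3° (west) — crosses 180°.
Leg 3: +166.53° → +17.68°, shortest Δλ = -148.85° (west) — does not cross 180°.
Total crossings: 2.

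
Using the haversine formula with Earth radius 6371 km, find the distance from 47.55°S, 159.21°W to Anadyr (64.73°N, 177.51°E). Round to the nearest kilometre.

12647 km

Δλ = 177.51 − -159.21 = 336.72°; wrapped into (−180°, 180°]: -23.28°.
Δφ = 64.73 − -47.55 = 112.28°.
a = sin²(Δφ/2) + cos φ₁ · cos φ₂ · sin²(Δλ/2) = 0.701295.
c = 2·atan2(√a, √(1−a)) = 1.98514 rad → d = 6371·c ≈ 12647.34 km.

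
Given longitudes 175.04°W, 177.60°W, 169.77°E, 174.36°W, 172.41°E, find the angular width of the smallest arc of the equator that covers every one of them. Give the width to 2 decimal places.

15.87°

Sort the longitudes: -177.60°, -175.04°, -174.36°, +169.77°, +172.41°.
Eastward gaps between consecutive values (wrapping around): 2.56°, 0.68°, 344.13°, 2.64°, 9.99°.
Largest gap = 344.13° ⇒ minimal covering band is its complement: 360° − 344.13° = 15.87°.
Band runs from +169.77° eastward to -174.36°, crossing the antimeridian.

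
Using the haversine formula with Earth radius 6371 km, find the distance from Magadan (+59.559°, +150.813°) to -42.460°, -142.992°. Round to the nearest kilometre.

Δλ = -142.992 − 150.813 = -293.805°; wrapped into (−180°, 180°]: 66.195°.
Δφ = -42.460 − 59.559 = -102.019°.
a = sin²(Δφ/2) + cos φ₁ · cos φ₂ · sin²(Δλ/2) = 0.715575.
c = 2·atan2(√a, √(1−a)) = 2.01656 rad → d = 6371·c ≈ 12847.52 km.

12848 km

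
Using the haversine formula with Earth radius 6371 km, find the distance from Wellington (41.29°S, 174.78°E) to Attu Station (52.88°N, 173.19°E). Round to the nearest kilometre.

Δλ = 173.19 − 174.78 = -1.59°.
Δφ = 52.88 − -41.29 = 94.17°.
a = sin²(Δφ/2) + cos φ₁ · cos φ₂ · sin²(Δλ/2) = 0.536445.
c = 2·atan2(√a, √(1−a)) = 1.64375 rad → d = 6371·c ≈ 10472.34 km.

10472 km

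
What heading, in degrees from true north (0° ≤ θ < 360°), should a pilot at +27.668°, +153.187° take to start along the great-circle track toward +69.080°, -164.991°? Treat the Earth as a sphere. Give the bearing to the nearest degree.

19°

Δλ = -164.991 − 153.187 = -318.178°; wrapped into (−180°, 180°]: 41.822°.
θ = atan2( sin Δλ · cos φ₂ , cos φ₁ · sin φ₂ − sin φ₁ · cos φ₂ · cos Δλ )
  = atan2(0.23810, 0.70371) = 18.693° → normalised to [0°, 360°): 18.693°.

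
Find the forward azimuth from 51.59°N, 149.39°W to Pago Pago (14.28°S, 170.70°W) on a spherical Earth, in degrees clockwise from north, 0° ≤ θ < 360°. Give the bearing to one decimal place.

Δλ = -170.70 − -149.39 = -21.31°.
θ = atan2( sin Δλ · cos φ₂ , cos φ₁ · sin φ₂ − sin φ₁ · cos φ₂ · cos Δλ )
  = atan2(-0.35219, -0.86070) = -157.746° → normalised to [0°, 360°): 202.254°.

202.3°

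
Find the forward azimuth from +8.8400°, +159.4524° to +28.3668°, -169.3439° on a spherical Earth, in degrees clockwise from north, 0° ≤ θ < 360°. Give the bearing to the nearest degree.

Δλ = -169.3439 − 159.4524 = -328.7963°; wrapped into (−180°, 180°]: 31.2037°.
θ = atan2( sin Δλ · cos φ₂ , cos φ₁ · sin φ₂ − sin φ₁ · cos φ₂ · cos Δλ )
  = atan2(0.45587, 0.35381) = 52.184° → normalised to [0°, 360°): 52.184°.

52°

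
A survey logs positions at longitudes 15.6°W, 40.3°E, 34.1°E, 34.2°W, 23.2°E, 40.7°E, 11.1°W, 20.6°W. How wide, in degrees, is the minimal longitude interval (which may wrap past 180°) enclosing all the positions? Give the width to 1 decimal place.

Sort the longitudes: -34.2°, -20.6°, -15.6°, -11.1°, +23.2°, +34.1°, +40.3°, +40.7°.
Eastward gaps between consecutive values (wrapping around): 13.6°, 5.0°, 4.5°, 34.3°, 10.9°, 6.2°, 0.4°, 285.1°.
Largest gap = 285.1° ⇒ minimal covering band is its complement: 360° − 285.1° = 74.9°.
Band runs from -34.2° eastward to +40.7°.

74.9°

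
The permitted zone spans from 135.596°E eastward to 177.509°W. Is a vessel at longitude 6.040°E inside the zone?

No

Band width going east from +135.596° to -177.509°: ((-177.509 − 135.596) mod 360) = 46.895°.
Offset of +6.040° east of the west edge: ((6.040 − 135.596) mod 360) = 230.444°.
230.444° > 46.895° ⇒ outside.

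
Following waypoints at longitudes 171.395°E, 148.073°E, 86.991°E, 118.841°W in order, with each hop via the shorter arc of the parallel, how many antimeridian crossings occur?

Leg 1: +171.395° → +148.073°, shortest Δλ = -23.322° (west) — does not cross 180°.
Leg 2: +148.073° → +86.991°, shortest Δλ = -61.082° (west) — does not cross 180°.
Leg 3: +86.991° → -118.841°, shortest Δλ = 154.168° (east) — crosses 180°.
Total crossings: 1.

1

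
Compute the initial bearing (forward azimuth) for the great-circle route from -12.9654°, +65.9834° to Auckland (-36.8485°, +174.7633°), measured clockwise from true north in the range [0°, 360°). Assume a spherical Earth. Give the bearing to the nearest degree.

Δλ = 174.7633 − 65.9834 = 108.7799°.
θ = atan2( sin Δλ · cos φ₂ , cos φ₁ · sin φ₂ − sin φ₁ · cos φ₂ · cos Δλ )
  = atan2(0.75762, -0.64221) = 130.287° → normalised to [0°, 360°): 130.287°.

130°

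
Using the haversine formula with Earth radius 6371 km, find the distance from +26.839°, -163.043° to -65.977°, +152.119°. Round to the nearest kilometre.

Δλ = 152.119 − -163.043 = 315.162°; wrapped into (−180°, 180°]: -44.838°.
Δφ = -65.977 − 26.839 = -92.816°.
a = sin²(Δφ/2) + cos φ₁ · cos φ₂ · sin²(Δλ/2) = 0.577398.
c = 2·atan2(√a, √(1−a)) = 1.72622 rad → d = 6371·c ≈ 10997.74 km.

10998 km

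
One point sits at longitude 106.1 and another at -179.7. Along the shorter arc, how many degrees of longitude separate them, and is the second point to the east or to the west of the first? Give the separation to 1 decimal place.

74.2° east

Raw difference: -179.7 − 106.1 = -285.8°.
Normalise into (−180°, 180°]: -285.8° + 360° = 74.2°.
Positive ⇒ the second point lies to the east; separation 74.2°.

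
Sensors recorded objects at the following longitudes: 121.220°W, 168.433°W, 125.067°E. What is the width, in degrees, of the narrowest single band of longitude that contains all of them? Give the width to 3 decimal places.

113.713°

Sort the longitudes: -168.433°, -121.220°, +125.067°.
Eastward gaps between consecutive values (wrapping around): 47.213°, 246.287°, 66.500°.
Largest gap = 246.287° ⇒ minimal covering band is its complement: 360° − 246.287° = 113.713°.
Band runs from +125.067° eastward to -121.220°, crossing the antimeridian.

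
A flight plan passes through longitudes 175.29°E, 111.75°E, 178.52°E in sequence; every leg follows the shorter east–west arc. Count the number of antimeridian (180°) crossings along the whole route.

0

Leg 1: +175.29° → +111.75°, shortest Δλ = -63.54° (west) — does not cross 180°.
Leg 2: +111.75° → +178.52°, shortest Δλ = 66.77° (east) — does not cross 180°.
Total crossings: 0.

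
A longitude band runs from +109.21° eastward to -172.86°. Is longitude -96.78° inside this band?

Band width going east from +109.21° to -172.86°: ((-172.86 − 109.21) mod 360) = 77.93°.
Offset of -96.78° east of the west edge: ((-96.78 − 109.21) mod 360) = 154.01°.
154.01° > 77.93° ⇒ outside.

No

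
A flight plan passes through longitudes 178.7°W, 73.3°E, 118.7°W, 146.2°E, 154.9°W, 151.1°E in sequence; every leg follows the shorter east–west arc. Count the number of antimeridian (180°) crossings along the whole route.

5

Leg 1: -178.7° → +73.3°, shortest Δλ = -108.0° (west) — crosses 180°.
Leg 2: +73.3° → -118.7°, shortest Δλ = 168.0° (east) — crosses 180°.
Leg 3: -118.7° → +146.2°, shortest Δλ = -95.1° (west) — crosses 180°.
Leg 4: +146.2° → -154.9°, shortest Δλ = 58.9° (east) — crosses 180°.
Leg 5: -154.9° → +151.1°, shortest Δλ = -54.0° (west) — crosses 180°.
Total crossings: 5.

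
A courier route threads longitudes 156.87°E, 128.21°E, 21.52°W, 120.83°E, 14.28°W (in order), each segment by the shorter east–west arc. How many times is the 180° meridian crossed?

Leg 1: +156.87° → +128.21°, shortest Δλ = -28.66° (west) — does not cross 180°.
Leg 2: +128.21° → -21.52°, shortest Δλ = -149.73° (west) — does not cross 180°.
Leg 3: -21.52° → +120.83°, shortest Δλ = 142.35° (east) — does not cross 180°.
Leg 4: +120.83° → -14.28°, shortest Δλ = -135.11° (west) — does not cross 180°.
Total crossings: 0.

0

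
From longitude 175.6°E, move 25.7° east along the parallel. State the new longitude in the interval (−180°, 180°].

Start at +175.6°; shift +25.7° → +201.3°.
+201.3° lies outside (−180°, 180°]; subtract 360° → -158.7°.

158.7°W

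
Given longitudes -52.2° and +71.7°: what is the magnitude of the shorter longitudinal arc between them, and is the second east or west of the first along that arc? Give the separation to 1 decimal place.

Raw difference: 71.7 − -52.2 = 123.9°.
Normalise into (−180°, 180°]: 123.9° stays 123.9°.
Positive ⇒ the second point lies to the east; separation 123.9°.

123.9° east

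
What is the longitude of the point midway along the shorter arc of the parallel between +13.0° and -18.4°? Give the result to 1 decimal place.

-2.7°

Signed shortest Δλ from +13.0° to -18.4° is -31.4°.
Midpoint longitude = +13.0° + (-31.4°)/2 = +13.0° − 15.7° = -2.7°.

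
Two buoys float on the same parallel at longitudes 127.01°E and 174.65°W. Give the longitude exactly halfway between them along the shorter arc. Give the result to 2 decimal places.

156.18°E

Signed shortest Δλ from +127.01° to -174.65° is +58.34°.
Midpoint longitude = +127.01° + (+58.34°)/2 = +127.01° + 29.17° = +156.18°.
(The naïve average (+127.01 + -174.65)/2 = -23.82° is on the wrong side of the globe.)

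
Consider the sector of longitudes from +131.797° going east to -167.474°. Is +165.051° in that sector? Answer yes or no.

Yes

Band width going east from +131.797° to -167.474°: ((-167.474 − 131.797) mod 360) = 60.729°.
Offset of +165.051° east of the west edge: ((165.051 − 131.797) mod 360) = 33.254°.
33.254° ≤ 60.729° ⇒ inside.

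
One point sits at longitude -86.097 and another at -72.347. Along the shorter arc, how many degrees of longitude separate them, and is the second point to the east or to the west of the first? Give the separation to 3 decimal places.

13.750° east

Raw difference: -72.347 − -86.097 = 13.75°.
Normalise into (−180°, 180°]: 13.75° stays 13.75°.
Positive ⇒ the second point lies to the east; separation 13.750°.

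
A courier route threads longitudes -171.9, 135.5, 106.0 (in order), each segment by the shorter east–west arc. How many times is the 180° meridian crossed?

Leg 1: -171.9° → +135.5°, shortest Δλ = -52.6° (west) — crosses 180°.
Leg 2: +135.5° → +106.0°, shortest Δλ = -29.5° (west) — does not cross 180°.
Total crossings: 1.

1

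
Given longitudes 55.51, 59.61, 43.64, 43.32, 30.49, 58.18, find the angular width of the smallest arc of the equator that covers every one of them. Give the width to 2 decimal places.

29.12°

Sort the longitudes: +30.49°, +43.32°, +43.64°, +55.51°, +58.18°, +59.61°.
Eastward gaps between consecutive values (wrapping around): 12.83°, 0.32°, 11.87°, 2.67°, 1.43°, 330.88°.
Largest gap = 330.88° ⇒ minimal covering band is its complement: 360° − 330.88° = 29.12°.
Band runs from +30.49° eastward to +59.61°.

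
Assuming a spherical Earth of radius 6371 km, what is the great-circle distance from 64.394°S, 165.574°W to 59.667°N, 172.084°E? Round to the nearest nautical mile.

7517 nmi

Δλ = 172.084 − -165.574 = 337.658°; wrapped into (−180°, 180°]: -22.342°.
Δφ = 59.667 − -64.394 = 124.061°.
a = sin²(Δφ/2) + cos φ₁ · cos φ₂ · sin²(Δλ/2) = 0.788230.
c = 2·atan2(√a, √(1−a)) = 2.18519 rad → d = 6371·c ≈ 13921.82 km ≈ 7517.18 nmi.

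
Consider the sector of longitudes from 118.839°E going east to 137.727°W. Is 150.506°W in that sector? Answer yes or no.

Yes

Band width going east from +118.839° to -137.727°: ((-137.727 − 118.839) mod 360) = 103.434°.
Offset of -150.506° east of the west edge: ((-150.506 − 118.839) mod 360) = 90.655°.
90.655° ≤ 103.434° ⇒ inside.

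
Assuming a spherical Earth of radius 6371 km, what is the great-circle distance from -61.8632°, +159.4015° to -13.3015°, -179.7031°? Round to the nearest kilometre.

5652 km

Δλ = -179.7031 − 159.4015 = -339.1046°; wrapped into (−180°, 180°]: 20.8954°.
Δφ = -13.3015 − -61.8632 = 48.5617°.
a = sin²(Δφ/2) + cos φ₁ · cos φ₂ · sin²(Δλ/2) = 0.184185.
c = 2·atan2(√a, √(1−a)) = 0.88714 rad → d = 6371·c ≈ 5651.98 km.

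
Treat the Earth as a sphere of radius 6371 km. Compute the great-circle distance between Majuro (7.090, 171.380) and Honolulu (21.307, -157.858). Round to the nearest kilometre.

3662 km

Δλ = -157.858 − 171.380 = -329.238°; wrapped into (−180°, 180°]: 30.762°.
Δφ = 21.307 − 7.090 = 14.217°.
a = sin²(Δφ/2) + cos φ₁ · cos φ₂ · sin²(Δλ/2) = 0.080354.
c = 2·atan2(√a, √(1−a)) = 0.57482 rad → d = 6371·c ≈ 3662.16 km.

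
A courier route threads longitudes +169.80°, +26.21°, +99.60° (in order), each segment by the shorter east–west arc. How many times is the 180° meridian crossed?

0

Leg 1: +169.80° → +26.21°, shortest Δλ = -143.59° (west) — does not cross 180°.
Leg 2: +26.21° → +99.60°, shortest Δλ = 73.39° (east) — does not cross 180°.
Total crossings: 0.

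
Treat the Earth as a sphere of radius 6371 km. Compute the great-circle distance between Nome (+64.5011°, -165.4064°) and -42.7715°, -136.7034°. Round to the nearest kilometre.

12189 km

Δλ = -136.7034 − -165.4064 = 28.7030°.
Δφ = -42.7715 − 64.5011 = -107.2726°.
a = sin²(Δφ/2) + cos φ₁ · cos φ₂ · sin²(Δλ/2) = 0.667875.
c = 2·atan2(√a, √(1−a)) = 1.91320 rad → d = 6371·c ≈ 12188.98 km.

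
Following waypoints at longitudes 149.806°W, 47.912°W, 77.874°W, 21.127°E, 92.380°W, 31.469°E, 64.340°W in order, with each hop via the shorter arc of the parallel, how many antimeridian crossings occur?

0

Leg 1: -149.806° → -47.912°, shortest Δλ = 101.894° (east) — does not cross 180°.
Leg 2: -47.912° → -77.874°, shortest Δλ = -29.962° (west) — does not cross 180°.
Leg 3: -77.874° → +21.127°, shortest Δλ = 99.001° (east) — does not cross 180°.
Leg 4: +21.127° → -92.380°, shortest Δλ = -113.507° (west) — does not cross 180°.
Leg 5: -92.380° → +31.469°, shortest Δλ = 123.849° (east) — does not cross 180°.
Leg 6: +31.469° → -64.340°, shortest Δλ = -95.809° (west) — does not cross 180°.
Total crossings: 0.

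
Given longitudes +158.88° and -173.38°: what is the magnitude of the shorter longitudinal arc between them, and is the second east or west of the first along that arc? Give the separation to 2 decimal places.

Raw difference: -173.38 − 158.88 = -332.26°.
Normalise into (−180°, 180°]: -332.26° + 360° = 27.74°.
Positive ⇒ the second point lies to the east; separation 27.74°.

27.74° east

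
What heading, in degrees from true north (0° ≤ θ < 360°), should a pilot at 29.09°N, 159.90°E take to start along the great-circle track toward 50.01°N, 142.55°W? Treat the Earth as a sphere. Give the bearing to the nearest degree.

47°

Δλ = -142.55 − 159.90 = -302.45°; wrapped into (−180°, 180°]: 57.55°.
θ = atan2( sin Δλ · cos φ₂ , cos φ₁ · sin φ₂ − sin φ₁ · cos φ₂ · cos Δλ )
  = atan2(0.54231, 0.50186) = 47.218° → normalised to [0°, 360°): 47.218°.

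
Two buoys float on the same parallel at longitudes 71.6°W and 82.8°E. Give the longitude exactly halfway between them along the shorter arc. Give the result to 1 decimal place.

Signed shortest Δλ from -71.6° to +82.8° is +154.4°.
Midpoint longitude = -71.6° + (+154.4°)/2 = -71.6° + 77.2° = +5.6°.

5.6°E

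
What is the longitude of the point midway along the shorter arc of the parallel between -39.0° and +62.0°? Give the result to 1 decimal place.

+11.5°

Signed shortest Δλ from -39.0° to +62.0° is +101.0°.
Midpoint longitude = -39.0° + (+101.0°)/2 = -39.0° + 50.5° = +11.5°.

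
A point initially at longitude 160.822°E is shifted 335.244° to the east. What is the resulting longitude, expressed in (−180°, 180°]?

136.066°E

Start at +160.822°; shift +335.244° → +496.066°.
+496.066° lies outside (−180°, 180°]; subtract 360° → +136.066°.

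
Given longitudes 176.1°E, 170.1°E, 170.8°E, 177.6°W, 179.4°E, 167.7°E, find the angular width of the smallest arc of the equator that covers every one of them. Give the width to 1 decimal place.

Sort the longitudes: -177.6°, +167.7°, +170.1°, +170.8°, +176.1°, +179.4°.
Eastward gaps between consecutive values (wrapping around): 345.3°, 2.4°, 0.7°, 5.3°, 3.3°, 3.0°.
Largest gap = 345.3° ⇒ minimal covering band is its complement: 360° − 345.3° = 14.7°.
Band runs from +167.7° eastward to -177.6°, crossing the antimeridian.

14.7°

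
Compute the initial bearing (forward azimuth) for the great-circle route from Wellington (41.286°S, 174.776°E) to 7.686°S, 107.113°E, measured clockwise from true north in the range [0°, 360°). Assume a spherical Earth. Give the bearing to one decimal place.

Δλ = 107.113 − 174.776 = -67.663°.
θ = atan2( sin Δλ · cos φ₂ , cos φ₁ · sin φ₂ − sin φ₁ · cos φ₂ · cos Δλ )
  = atan2(-0.91665, 0.14801) = -80.827° → normalised to [0°, 360°): 279.173°.

279.2°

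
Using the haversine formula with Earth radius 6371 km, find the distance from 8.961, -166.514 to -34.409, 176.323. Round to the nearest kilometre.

Δλ = 176.323 − -166.514 = 342.837°; wrapped into (−180°, 180°]: -17.163°.
Δφ = -34.409 − 8.961 = -43.370°.
a = sin²(Δφ/2) + cos φ₁ · cos φ₂ · sin²(Δλ/2) = 0.154678.
c = 2·atan2(√a, √(1−a)) = 0.80842 rad → d = 6371·c ≈ 5150.43 km.

5150 km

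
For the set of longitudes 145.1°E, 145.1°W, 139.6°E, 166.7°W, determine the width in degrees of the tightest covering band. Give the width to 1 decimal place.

75.3°

Sort the longitudes: -166.7°, -145.1°, +139.6°, +145.1°.
Eastward gaps between consecutive values (wrapping around): 21.6°, 284.7°, 5.5°, 48.2°.
Largest gap = 284.7° ⇒ minimal covering band is its complement: 360° − 284.7° = 75.3°.
Band runs from +139.6° eastward to -145.1°, crossing the antimeridian.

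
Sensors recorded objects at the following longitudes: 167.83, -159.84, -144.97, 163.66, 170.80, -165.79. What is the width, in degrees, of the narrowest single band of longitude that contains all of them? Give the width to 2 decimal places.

51.37°

Sort the longitudes: -165.79°, -159.84°, -144.97°, +163.66°, +167.83°, +170.80°.
Eastward gaps between consecutive values (wrapping around): 5.95°, 14.87°, 308.63°, 4.17°, 2.97°, 23.41°.
Largest gap = 308.63° ⇒ minimal covering band is its complement: 360° − 308.63° = 51.37°.
Band runs from +163.66° eastward to -144.97°, crossing the antimeridian.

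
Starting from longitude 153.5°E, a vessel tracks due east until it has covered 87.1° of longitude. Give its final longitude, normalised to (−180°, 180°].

Start at +153.5°; shift +87.1° → +240.6°.
+240.6° lies outside (−180°, 180°]; subtract 360° → -119.4°.

119.4°W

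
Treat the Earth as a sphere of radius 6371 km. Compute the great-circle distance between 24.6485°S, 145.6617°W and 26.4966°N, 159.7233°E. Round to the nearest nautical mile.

Δλ = 159.7233 − -145.6617 = 305.3850°; wrapped into (−180°, 180°]: -54.6150°.
Δφ = 26.4966 − -24.6485 = 51.1451°.
a = sin²(Δφ/2) + cos φ₁ · cos φ₂ · sin²(Δλ/2) = 0.357521.
c = 2·atan2(√a, √(1−a)) = 1.28183 rad → d = 6371·c ≈ 8166.56 km ≈ 4409.59 nmi.

4410 nmi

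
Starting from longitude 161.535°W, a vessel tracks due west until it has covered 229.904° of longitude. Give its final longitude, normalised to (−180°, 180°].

Start at -161.535°; shift −229.904° → -391.439°.
-391.439° lies outside (−180°, 180°]; add 360° → -31.439°.

31.439°W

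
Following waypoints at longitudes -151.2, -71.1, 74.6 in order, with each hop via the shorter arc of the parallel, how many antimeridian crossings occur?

0

Leg 1: -151.2° → -71.1°, shortest Δλ = 80.1° (east) — does not cross 180°.
Leg 2: -71.1° → +74.6°, shortest Δλ = 145.7° (east) — does not cross 180°.
Total crossings: 0.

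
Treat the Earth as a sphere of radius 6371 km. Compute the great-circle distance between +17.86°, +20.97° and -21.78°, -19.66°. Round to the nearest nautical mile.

3371 nmi

Δλ = -19.66 − 20.97 = -40.63°.
Δφ = -21.78 − 17.86 = -39.64°.
a = sin²(Δφ/2) + cos φ₁ · cos φ₂ · sin²(Δλ/2) = 0.221502.
c = 2·atan2(√a, √(1−a)) = 0.98003 rad → d = 6371·c ≈ 6243.79 km ≈ 3371.38 nmi.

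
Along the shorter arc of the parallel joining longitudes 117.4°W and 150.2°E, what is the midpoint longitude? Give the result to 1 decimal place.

163.6°W

Signed shortest Δλ from -117.4° to +150.2° is -92.4°.
Midpoint longitude = -117.4° + (-92.4°)/2 = -117.4° − 46.2° = -163.6°.
(The naïve average (-117.4 + +150.2)/2 = 16.4° is on the wrong side of the globe.)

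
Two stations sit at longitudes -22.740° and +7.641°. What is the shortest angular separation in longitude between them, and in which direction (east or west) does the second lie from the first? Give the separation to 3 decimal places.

30.381° east

Raw difference: 7.641 − -22.740 = 30.381°.
Normalise into (−180°, 180°]: 30.381° stays 30.381°.
Positive ⇒ the second point lies to the east; separation 30.381°.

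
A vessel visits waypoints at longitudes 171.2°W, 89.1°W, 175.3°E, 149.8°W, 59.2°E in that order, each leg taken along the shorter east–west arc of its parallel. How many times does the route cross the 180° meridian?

Leg 1: -171.2° → -89.1°, shortest Δλ = 82.1° (east) — does not cross 180°.
Leg 2: -89.1° → +175.3°, shortest Δλ = -95.6° (west) — crosses 180°.
Leg 3: +175.3° → -149.8°, shortest Δλ = 34.9° (east) — crosses 180°.
Leg 4: -149.8° → +59.2°, shortest Δλ = -151.0° (west) — crosses 180°.
Total crossings: 3.

3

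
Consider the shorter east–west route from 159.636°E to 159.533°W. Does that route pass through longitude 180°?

Yes

Naïve |-159.533 − 159.636| = 319.169° > 180°, so the shorter arc goes the other way round — across 180°.
Signed shortest Δλ = ((-159.533 − 159.636 + 180) mod 360) − 180 = 40.831°.
Going east by 40.831° from +159.636° passes through 180° before reaching -159.533°.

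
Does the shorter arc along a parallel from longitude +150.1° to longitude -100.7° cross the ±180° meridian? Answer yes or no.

Yes

Naïve |-100.7 − 150.1| = 250.8° > 180°, so the shorter arc goes the other way round — across 180°.
Signed shortest Δλ = ((-100.7 − 150.1 + 180) mod 360) − 180 = 109.2°.
Going east by 109.2° from +150.1° passes through 180° before reaching -100.7°.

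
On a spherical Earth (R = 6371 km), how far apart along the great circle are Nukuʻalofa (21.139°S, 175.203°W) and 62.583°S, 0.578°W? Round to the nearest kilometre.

10694 km

Δλ = -0.578 − -175.203 = 174.625°.
Δφ = -62.583 − -21.139 = -41.444°.
a = sin²(Δφ/2) + cos φ₁ · cos φ₂ · sin²(Δλ/2) = 0.553732.
c = 2·atan2(√a, √(1−a)) = 1.67847 rad → d = 6371·c ≈ 10693.52 km.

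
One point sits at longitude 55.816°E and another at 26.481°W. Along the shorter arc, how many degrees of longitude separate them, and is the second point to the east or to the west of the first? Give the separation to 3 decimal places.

82.297° west

Raw difference: -26.481 − 55.816 = -82.297°.
Normalise into (−180°, 180°]: -82.297° stays -82.297°.
Negative ⇒ the second point lies to the west; separation 82.297°.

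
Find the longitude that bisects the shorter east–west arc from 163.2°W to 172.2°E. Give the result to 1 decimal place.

175.5°W

Signed shortest Δλ from -163.2° to +172.2° is -24.6°.
Midpoint longitude = -163.2° + (-24.6°)/2 = -163.2° − 12.3° = -175.5°.
(The naïve average (-163.2 + +172.2)/2 = 4.5° is on the wrong side of the globe.)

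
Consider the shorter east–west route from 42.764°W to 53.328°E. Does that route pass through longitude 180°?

No

Signed shortest Δλ = ((53.328 − -42.764 + 180) mod 360) − 180 = 96.092°.
Going east by 96.092° from -42.764° reaches +53.328° without touching 180°.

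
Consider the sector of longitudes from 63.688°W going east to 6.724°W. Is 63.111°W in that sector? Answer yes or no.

Yes

Band width going east from -63.688° to -6.724°: ((-6.724 − -63.688) mod 360) = 56.964°.
Offset of -63.111° east of the west edge: ((-63.111 − -63.688) mod 360) = 0.577°.
0.577° ≤ 56.964° ⇒ inside.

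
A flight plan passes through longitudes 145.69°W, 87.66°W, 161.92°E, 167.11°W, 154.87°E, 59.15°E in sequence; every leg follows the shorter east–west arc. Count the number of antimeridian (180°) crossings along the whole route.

3

Leg 1: -145.69° → -87.66°, shortest Δλ = 58.03° (east) — does not cross 180°.
Leg 2: -87.66° → +161.92°, shortest Δλ = -110.42° (west) — crosses 180°.
Leg 3: +161.92° → -167.11°, shortest Δλ = 30.97° (east) — crosses 180°.
Leg 4: -167.11° → +154.87°, shortest Δλ = -38.02° (west) — crosses 180°.
Leg 5: +154.87° → +59.15°, shortest Δλ = -95.72° (west) — does not cross 180°.
Total crossings: 3.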